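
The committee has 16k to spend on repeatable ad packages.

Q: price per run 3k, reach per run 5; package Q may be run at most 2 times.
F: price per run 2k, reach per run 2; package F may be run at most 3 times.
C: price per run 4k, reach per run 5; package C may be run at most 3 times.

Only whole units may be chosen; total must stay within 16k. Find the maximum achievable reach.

22

This is a bounded integer knapsack.
Take 2×Q, 1×F, and 2×C: price 16 ≤ 16, reach 2·5 + 1·2 + 2·5 = 22.
Q has the best ratio (5/3) and is taken to its limit of 2; remaining capacity is filled optimally with the others.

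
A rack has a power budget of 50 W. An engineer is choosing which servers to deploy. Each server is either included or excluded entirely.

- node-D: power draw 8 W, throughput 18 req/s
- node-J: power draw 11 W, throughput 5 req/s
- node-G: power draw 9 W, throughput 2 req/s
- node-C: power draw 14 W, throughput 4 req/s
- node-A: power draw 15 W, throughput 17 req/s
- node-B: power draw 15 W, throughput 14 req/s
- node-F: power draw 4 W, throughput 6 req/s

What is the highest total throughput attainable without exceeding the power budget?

55

node-D + node-G + node-A + node-B: power draw 8 + 9 + 15 + 15 = 47 ≤ 50, throughput 18 + 2 + 17 + 14 = 51.
node-D + node-J + node-A + node-B: power draw 8 + 11 + 15 + 15 = 49 ≤ 50, throughput 18 + 5 + 17 + 14 = 54.
node-D + node-A + node-B + node-F: power draw 8 + 15 + 15 + 4 = 42 ≤ 50, throughput 18 + 17 + 14 + 6 = 55.
Best is node-D, node-A, node-B, and node-F with total throughput 55.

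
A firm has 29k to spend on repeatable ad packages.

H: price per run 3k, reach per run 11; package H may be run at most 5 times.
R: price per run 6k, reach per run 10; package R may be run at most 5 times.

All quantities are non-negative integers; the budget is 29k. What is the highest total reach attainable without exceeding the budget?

Take 5×H and 2×R: price 27 ≤ 29, reach 5·11 + 2·10 = 75.
H has the best ratio (11/3) and is taken to its limit of 5; remaining capacity is filled optimally with the others.

75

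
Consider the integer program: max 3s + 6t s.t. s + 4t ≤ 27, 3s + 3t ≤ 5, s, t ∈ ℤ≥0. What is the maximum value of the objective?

(s,t)=(0,1): 1·0+4·1=4≤27, 3·0+3·1=3≤5, objective 6.
(s,t)=(1,0): 1·1+4·0=1≤27, 3·1+3·0=3≤5, objective 3.
The best lattice point is (0,1), giving 6.

6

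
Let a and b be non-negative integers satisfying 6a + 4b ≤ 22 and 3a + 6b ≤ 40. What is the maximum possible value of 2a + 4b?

20

(a,b)=(0,5) is feasible, giving 20.
(a,b)=(1,4) is feasible, giving 18.
(a,b)=(0,4) is feasible, giving 16.
The best lattice point is (0,5), giving 20.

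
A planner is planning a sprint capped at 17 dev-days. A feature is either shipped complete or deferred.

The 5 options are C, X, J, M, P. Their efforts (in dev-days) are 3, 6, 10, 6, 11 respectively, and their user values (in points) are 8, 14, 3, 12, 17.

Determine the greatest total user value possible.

X + P: effort 6 + 11 = 17 ≤ 17, user value 14 + 17 = 31.
C + X + M: effort 3 + 6 + 6 = 15 ≤ 17, user value 8 + 14 + 12 = 34.
Best is C, X, and M with total user value 34.

34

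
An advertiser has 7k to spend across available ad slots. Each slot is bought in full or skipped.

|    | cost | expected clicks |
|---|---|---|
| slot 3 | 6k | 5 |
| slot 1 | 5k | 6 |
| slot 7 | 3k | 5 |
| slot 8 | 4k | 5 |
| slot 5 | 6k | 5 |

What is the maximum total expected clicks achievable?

slot 1: cost 5 ≤ 7, expected clicks 6.
slot 7 + slot 8: cost 3 + 4 = 7 ≤ 7, expected clicks 5 + 5 = 10.
slot 7: cost 3 ≤ 7, expected clicks 5.
Best is slot 7 and slot 8 with total expected clicks 10.

10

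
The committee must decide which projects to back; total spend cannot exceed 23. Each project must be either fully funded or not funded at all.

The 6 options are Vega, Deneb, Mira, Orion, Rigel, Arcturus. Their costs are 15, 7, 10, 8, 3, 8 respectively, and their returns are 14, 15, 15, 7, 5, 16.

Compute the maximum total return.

This is an integer program with binary decision variables.
Allowing fractional choices, the relaxed optimum would be about 43.5, but projects are indivisible.
Deneb + Rigel + Arcturus: cost 7 + 3 + 8 = 18 ≤ 23, return 15 + 5 + 16 = 36.
Deneb + Orion + Arcturus: cost 7 + 8 + 8 = 23 ≤ 23, return 15 + 7 + 16 = 38.
Best is Deneb, Orion, and Arcturus with total return 38.

38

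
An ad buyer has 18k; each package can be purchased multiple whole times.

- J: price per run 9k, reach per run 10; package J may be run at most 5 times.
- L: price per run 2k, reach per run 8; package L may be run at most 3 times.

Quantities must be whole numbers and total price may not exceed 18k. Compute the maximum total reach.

34

Take 1×J and 3×L: price 15 ≤ 18, reach 1·10 + 3·8 = 34.
L has the best ratio (8/2) and is taken to its limit of 3; remaining capacity is filled optimally with the others.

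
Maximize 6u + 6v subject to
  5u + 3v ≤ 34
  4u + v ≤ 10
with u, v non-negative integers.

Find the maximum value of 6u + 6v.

(u,v)=(0,10): 5·0+3·10=30≤34, 4·0+1·10=10≤10, objective 60.
(u,v)=(0,9): 5·0+3·9=27≤34, 4·0+1·9=9≤10, objective 54.
No feasible integer point exceeds 60.

60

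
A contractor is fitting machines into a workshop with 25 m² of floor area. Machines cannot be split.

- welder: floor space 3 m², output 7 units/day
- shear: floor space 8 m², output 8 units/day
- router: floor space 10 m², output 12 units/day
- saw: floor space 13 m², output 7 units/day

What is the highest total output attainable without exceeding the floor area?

27

Treat it as a binary knapsack problem.
shear + router: floor space 8 + 10 = 18 ≤ 25, output 8 + 12 = 20.
welder + shear + saw: floor space 3 + 8 + 13 = 24 ≤ 25, output 7 + 8 + 7 = 22.
welder + shear + router: floor space 3 + 8 + 10 = 21 ≤ 25, output 7 + 8 + 12 = 27.
Best is welder, shear, and router with total output 27.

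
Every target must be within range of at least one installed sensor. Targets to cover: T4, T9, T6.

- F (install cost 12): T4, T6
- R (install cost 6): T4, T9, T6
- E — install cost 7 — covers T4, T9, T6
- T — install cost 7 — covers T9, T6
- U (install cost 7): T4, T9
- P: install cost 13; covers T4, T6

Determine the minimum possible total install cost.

6

R alone covers T4, T9, T6 — every target.
Total install cost: 6.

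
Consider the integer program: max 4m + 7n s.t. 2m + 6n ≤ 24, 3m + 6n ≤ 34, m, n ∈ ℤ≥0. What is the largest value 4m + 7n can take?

The continuous relaxation peaks at (11.3, 0) with value 45.33; rounding to a feasible lattice point costs some objective.
(m,n)=(11,0): 2·11+6·0=22≤24, 3·11+6·0=33≤34, objective 44.
(m,n)=(10,0): 2·10+6·0=20≤24, 3·10+6·0=30≤34, objective 40.
The best lattice point is (11,0), giving 44.

44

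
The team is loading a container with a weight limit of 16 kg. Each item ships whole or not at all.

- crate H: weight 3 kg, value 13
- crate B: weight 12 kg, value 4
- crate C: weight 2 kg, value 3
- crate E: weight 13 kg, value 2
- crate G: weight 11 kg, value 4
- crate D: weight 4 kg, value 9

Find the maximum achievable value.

25

Take crate H, crate C, and crate D: weight 3 + 2 + 4 = 9 ≤ 16, value 13 + 3 + 9 = 25.
No other feasible combination does better.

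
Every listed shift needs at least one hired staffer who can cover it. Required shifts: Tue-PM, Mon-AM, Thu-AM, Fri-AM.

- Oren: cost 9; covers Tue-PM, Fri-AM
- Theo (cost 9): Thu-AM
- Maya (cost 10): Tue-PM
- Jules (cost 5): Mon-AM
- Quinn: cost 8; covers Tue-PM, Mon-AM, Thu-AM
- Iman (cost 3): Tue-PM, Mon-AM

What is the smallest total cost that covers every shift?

The greedy cost-per-new-shift heuristic would pick Iman, Quinn, and Oren for 20, but a cheaper cover exists.
Choose Oren and Quinn: together they cover Tue-PM, Mon-AM, Thu-AM, Fri-AM — every shift.
Total cost: 9 + 8 = 17.
No cover costs less than 17.

17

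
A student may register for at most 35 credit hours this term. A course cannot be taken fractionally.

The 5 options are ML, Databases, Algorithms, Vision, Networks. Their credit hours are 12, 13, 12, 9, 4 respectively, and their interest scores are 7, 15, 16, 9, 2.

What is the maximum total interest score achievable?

Allowing fractional choices, the relaxed optimum would be about 40.6, but courses are indivisible.
Databases + Algorithms + Networks: credit hours 13 + 12 + 4 = 29 ≤ 35, interest score 15 + 16 + 2 = 33.
Databases + Algorithms + Vision: credit hours 13 + 12 + 9 = 34 ≤ 35, interest score 15 + 16 + 9 = 40.
Best is Databases, Algorithms, and Vision with total interest score 40.

40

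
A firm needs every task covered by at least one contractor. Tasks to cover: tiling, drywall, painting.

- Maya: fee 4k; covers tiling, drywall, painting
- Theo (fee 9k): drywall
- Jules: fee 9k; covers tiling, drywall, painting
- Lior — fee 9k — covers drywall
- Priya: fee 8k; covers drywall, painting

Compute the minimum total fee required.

Maya alone covers tiling, drywall, painting — every task.
Total fee: 4.

4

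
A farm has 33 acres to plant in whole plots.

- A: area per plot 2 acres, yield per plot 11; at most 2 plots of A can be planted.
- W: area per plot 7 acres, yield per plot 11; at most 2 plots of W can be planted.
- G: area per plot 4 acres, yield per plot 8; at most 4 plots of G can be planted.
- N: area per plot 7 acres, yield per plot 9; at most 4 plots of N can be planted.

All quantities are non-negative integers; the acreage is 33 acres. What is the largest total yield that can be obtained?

This is a bounded integer knapsack.
Take 2×A, 2×W, 2×G, and 1×N: area 33 ≤ 33, yield 2·11 + 2·11 + 2·8 + 1·9 = 69.
A has the best ratio (11/2) and is taken to its limit of 2; remaining capacity is filled optimally with the others.

69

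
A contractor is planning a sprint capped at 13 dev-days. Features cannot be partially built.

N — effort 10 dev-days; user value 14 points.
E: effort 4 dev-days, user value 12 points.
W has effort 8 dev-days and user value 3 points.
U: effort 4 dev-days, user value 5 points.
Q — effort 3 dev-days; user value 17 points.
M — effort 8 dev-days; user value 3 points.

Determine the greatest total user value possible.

This is an integer program with binary decision variables.
Take E, U, and Q: effort 4 + 4 + 3 = 11 ≤ 13, user value 12 + 5 + 17 = 34.
No other feasible combination does better.

34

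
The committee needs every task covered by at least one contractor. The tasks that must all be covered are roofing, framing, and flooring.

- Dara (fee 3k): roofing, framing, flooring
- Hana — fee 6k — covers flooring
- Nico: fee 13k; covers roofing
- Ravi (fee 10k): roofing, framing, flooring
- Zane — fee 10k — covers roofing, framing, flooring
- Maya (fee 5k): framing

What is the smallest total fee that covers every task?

3

Dara alone covers roofing, framing, flooring — every task.
Total fee: 3.
No cover costs less than 3.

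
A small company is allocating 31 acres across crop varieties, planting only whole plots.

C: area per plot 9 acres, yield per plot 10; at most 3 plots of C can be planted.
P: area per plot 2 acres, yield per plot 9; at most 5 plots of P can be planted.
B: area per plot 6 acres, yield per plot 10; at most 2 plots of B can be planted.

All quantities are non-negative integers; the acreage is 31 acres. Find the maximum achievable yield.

This is a bounded integer knapsack.
P has the best ratio (9/2); taking only P gives at most 5×9 = 45 (stopped by the supply cap of 5).
Mixing does better — 1×C, 5×P, and 2×B: area 31 ≤ 31, yield 1·10 + 5·9 + 2·10 = 75.

75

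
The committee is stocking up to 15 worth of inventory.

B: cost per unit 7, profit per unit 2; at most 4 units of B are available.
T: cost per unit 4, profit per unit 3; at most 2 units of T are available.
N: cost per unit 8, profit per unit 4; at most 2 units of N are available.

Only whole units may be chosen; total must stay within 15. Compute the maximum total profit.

1×T and 1×N: cost 12 ≤ 15, profit 1·3 + 1·4 = 7.
1×B and 2×T: cost 15 ≤ 15, profit 1·2 + 2·3 = 8.
Best is 8.

8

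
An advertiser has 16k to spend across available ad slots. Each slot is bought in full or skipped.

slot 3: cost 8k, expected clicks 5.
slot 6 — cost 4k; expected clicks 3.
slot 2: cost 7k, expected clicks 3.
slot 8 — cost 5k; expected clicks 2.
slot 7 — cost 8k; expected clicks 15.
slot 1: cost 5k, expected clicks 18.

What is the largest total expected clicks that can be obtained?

Take slot 7 and slot 1: cost 8 + 5 = 13 ≤ 16, expected clicks 15 + 18 = 33.
No other feasible combination does better.

33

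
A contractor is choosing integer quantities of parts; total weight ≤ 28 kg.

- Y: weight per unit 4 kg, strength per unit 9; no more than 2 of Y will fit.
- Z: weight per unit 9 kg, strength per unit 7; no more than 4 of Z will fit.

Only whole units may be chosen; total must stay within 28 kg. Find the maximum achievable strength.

32

2×Y and 2×Z: weight 26 ≤ 28, strength 2·9 + 2·7 = 32.
2×Y and 1×Z: weight 17 ≤ 28, strength 2·9 + 1·7 = 25.
Best is 32.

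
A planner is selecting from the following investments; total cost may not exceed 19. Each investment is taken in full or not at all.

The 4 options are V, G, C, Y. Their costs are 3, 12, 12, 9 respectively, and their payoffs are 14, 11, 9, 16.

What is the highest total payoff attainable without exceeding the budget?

Treat it as a binary knapsack problem.
Allowing fractional choices, the relaxed optimum would be about 36.4, but investments are indivisible.
V + G: cost 3 + 12 = 15 ≤ 19, payoff 14 + 11 = 25.
V + Y: cost 3 + 9 = 12 ≤ 19, payoff 14 + 16 = 30.
Best is V and Y with total payoff 30.

30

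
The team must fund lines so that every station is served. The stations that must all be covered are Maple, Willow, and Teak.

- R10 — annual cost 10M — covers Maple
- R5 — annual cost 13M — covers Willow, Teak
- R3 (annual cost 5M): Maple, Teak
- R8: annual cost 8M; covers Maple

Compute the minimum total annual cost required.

Choose R5 and R3: together they cover Maple, Willow, Teak — every station.
Total annual cost: 13 + 5 = 18.
No cover costs less than 18.

18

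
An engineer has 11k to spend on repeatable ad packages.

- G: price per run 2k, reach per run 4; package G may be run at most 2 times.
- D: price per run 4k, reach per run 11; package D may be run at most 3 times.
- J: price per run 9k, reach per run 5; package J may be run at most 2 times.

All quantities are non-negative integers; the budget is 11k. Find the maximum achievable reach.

This is a bounded integer knapsack.
Take 1×G and 2×D: price 10 ≤ 11, reach 1·4 + 2·11 = 26.
No other integer combination yields more.

26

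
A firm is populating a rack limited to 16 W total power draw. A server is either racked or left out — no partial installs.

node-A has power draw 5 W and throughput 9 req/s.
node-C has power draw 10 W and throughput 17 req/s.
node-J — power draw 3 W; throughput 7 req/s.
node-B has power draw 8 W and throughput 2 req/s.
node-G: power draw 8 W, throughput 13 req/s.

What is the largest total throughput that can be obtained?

Allowing fractional choices, the relaxed optimum would be about 29.6, but servers are indivisible.
node-C + node-J: power draw 10 + 3 = 13 ≤ 16, throughput 17 + 7 = 24.
node-A + node-J + node-G: power draw 5 + 3 + 8 = 16 ≤ 16, throughput 9 + 7 + 13 = 29.
node-A + node-C: power draw 5 + 10 = 15 ≤ 16, throughput 9 + 17 = 26.
Best is node-A, node-J, and node-G with total throughput 29.

29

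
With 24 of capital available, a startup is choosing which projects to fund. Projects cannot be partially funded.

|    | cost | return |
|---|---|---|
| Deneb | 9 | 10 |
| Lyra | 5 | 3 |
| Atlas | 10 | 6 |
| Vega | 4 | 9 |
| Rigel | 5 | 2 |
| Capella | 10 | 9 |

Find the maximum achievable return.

28

Allowing fractional choices, the relaxed optimum would be about 28.6, but projects are indivisible.
Deneb + Lyra + Vega + Rigel: cost 9 + 5 + 4 + 5 = 23 ≤ 24, return 10 + 3 + 9 + 2 = 24.
Deneb + Vega + Capella: cost 9 + 4 + 10 = 23 ≤ 24, return 10 + 9 + 9 = 28.
Deneb + Atlas + Vega: cost 9 + 10 + 4 = 23 ≤ 24, return 10 + 6 + 9 = 25.
Best is Deneb, Vega, and Capella with total return 28.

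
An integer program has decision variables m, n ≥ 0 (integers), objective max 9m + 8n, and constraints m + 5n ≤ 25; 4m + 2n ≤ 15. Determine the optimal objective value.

42

The continuous relaxation peaks at (1.39, 4.72) with value 50.28; rounding to a feasible lattice point costs some objective.
(m,n)=(2,3): 1·2+5·3=17≤25, 4·2+2·3=14≤15, objective 42.
(m,n)=(1,4): 1·1+5·4=21≤25, 4·1+2·4=12≤15, objective 41.
(m,n)=(0,5): 1·0+5·5=25≤25, 4·0+2·5=10≤15, objective 40.
(m,n)=(2,2): 1·2+5·2=12≤25, 4·2+2·2=12≤15, objective 34.
Maximum is 42 at (m,n)=(2,3).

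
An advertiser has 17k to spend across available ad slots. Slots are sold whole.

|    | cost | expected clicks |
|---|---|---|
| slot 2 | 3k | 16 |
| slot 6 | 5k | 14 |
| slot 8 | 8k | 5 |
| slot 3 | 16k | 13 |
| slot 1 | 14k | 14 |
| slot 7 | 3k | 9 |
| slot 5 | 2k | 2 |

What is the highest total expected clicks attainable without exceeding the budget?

Take slot 2, slot 6, slot 7, and slot 5: cost 3 + 5 + 3 + 2 = 13 ≤ 17, expected clicks 16 + 14 + 9 + 2 = 41.
No other feasible combination does better.

41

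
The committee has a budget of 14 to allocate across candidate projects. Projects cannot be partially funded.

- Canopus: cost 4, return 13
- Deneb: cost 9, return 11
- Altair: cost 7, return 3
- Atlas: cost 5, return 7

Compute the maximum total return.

24

Allowing fractional choices, the relaxed optimum would be about 26.1, but projects are indivisible.
Canopus + Deneb: cost 4 + 9 = 13 ≤ 14, return 13 + 11 = 24.
Deneb + Atlas: cost 9 + 5 = 14 ≤ 14, return 11 + 7 = 18.
Canopus + Atlas: cost 4 + 5 = 9 ≤ 14, return 13 + 7 = 20.
Best is Canopus and Deneb with total return 24.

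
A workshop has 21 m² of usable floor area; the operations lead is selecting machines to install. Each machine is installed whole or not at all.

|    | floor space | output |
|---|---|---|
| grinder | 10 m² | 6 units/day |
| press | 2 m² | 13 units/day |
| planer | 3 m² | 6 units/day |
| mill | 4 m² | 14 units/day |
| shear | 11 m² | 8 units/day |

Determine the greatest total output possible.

This is a 0-1 knapsack instance.
grinder + press + planer + mill: floor space 10 + 2 + 3 + 4 = 19 ≤ 21, output 6 + 13 + 6 + 14 = 39.
press + planer + mill + shear: floor space 2 + 3 + 4 + 11 = 20 ≤ 21, output 13 + 6 + 14 + 8 = 41.
Best is press, planer, mill, and shear with total output 41.

41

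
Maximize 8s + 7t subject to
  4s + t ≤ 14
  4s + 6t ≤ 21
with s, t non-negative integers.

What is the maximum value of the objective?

31

The continuous relaxation peaks at (3.15, 1.4) with value 35.00; rounding to a feasible lattice point costs some objective.
(s,t)=(3,1): 4·3+1·1=13≤14, 4·3+6·1=18≤21, objective 31.
(s,t)=(2,2): 4·2+1·2=10≤14, 4·2+6·2=20≤21, objective 30.
(s,t)=(3,0): 4·3+1·0=12≤14, 4·3+6·0=12≤21, objective 24.
The best lattice point is (3,1), giving 31.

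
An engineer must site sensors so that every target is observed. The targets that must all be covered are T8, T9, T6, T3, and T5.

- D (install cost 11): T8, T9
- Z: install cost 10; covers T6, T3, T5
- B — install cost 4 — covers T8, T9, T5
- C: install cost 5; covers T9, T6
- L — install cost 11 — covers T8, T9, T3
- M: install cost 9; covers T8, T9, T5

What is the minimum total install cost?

14

Choose Z and B: together they cover T8, T9, T6, T3, T5 — every target.
Total install cost: 10 + 4 = 14.
No cover costs less than 14.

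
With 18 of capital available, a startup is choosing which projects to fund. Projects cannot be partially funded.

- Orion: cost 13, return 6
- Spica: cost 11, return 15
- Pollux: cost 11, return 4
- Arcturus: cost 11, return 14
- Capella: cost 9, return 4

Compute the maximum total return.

15

Take Spica: cost 11 ≤ 18, return 15.
No other feasible combination does better.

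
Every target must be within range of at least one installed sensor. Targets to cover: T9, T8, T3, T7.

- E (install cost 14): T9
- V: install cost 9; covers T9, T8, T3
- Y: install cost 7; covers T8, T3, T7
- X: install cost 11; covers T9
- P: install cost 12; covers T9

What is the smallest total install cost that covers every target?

16

This is a weighted set-cover instance.
Choose V and Y: together they cover T9, T8, T3, T7 — every target.
Total install cost: 9 + 7 = 16.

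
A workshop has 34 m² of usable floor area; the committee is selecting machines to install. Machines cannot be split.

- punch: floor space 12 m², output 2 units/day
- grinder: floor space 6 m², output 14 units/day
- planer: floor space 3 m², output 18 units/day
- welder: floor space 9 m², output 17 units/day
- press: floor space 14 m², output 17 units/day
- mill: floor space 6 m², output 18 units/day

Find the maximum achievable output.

Allowing fractional choices, the relaxed optimum would be about 79.1, but machines are indivisible.
planer + welder + press + mill: floor space 3 + 9 + 14 + 6 = 32 ≤ 34, output 18 + 17 + 17 + 18 = 70.
grinder + planer + press + mill: floor space 6 + 3 + 14 + 6 = 29 ≤ 34, output 14 + 18 + 17 + 18 = 67.
grinder + planer + welder + mill: floor space 6 + 3 + 9 + 6 = 24 ≤ 34, output 14 + 18 + 17 + 18 = 67.
Best is planer, welder, press, and mill with total output 70.

70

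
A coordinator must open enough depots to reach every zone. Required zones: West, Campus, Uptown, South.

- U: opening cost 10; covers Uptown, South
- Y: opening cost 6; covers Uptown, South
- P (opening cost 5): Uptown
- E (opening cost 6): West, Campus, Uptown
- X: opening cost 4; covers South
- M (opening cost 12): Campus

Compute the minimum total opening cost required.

This is a weighted set-cover instance.
Choose E and X: together they cover West, Campus, Uptown, South — every zone.
Total opening cost: 6 + 4 = 10.
No cover costs less than 10.

10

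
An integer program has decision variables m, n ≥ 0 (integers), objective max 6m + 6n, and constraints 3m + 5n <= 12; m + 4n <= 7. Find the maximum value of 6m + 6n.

(m,n)=(4,0) is feasible, giving 24.
(m,n)=(3,0) is feasible, giving 18.
Maximum is 24 at (m,n)=(4,0).

24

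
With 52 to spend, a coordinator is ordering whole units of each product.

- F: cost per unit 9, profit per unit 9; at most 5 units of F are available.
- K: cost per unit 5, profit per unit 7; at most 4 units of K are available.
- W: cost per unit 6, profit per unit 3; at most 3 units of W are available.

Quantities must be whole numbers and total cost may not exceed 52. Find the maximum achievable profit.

57

4×F and 3×K: cost 51 ≤ 52, profit 4·9 + 3·7 = 57.
3×F and 4×K: cost 47 ≤ 52, profit 3·9 + 4·7 = 55.
Best is 57.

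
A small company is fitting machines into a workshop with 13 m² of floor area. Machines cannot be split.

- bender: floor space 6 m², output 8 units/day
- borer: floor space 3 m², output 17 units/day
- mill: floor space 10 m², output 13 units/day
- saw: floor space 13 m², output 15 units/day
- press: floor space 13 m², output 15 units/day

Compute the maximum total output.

30

Treat it as a binary knapsack problem.
Take borer and mill: floor space 3 + 10 = 13 ≤ 13, output 17 + 13 = 30.
No other feasible combination does better.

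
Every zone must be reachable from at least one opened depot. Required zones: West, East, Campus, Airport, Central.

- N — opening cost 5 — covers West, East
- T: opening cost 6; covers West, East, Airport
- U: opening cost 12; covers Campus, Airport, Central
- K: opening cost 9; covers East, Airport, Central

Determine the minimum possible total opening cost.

17

The greedy cost-per-new-zone heuristic would pick T and U for 18, but a cheaper cover exists.
Choose N and U: together they cover West, East, Campus, Airport, Central — every zone.
Total opening cost: 5 + 12 = 17.
No cover costs less than 17.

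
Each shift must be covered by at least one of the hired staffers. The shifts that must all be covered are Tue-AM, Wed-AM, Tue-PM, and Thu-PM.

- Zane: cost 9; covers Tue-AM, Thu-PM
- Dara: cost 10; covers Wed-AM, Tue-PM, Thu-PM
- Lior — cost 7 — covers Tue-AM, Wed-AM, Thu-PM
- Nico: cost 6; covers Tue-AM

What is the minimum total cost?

16

The greedy cost-per-new-shift heuristic would pick Lior and Dara for 17, but a cheaper cover exists.
Choose Dara and Nico: together they cover Tue-AM, Wed-AM, Tue-PM, Thu-PM — every shift.
Total cost: 10 + 6 = 16.
No cover costs less than 16.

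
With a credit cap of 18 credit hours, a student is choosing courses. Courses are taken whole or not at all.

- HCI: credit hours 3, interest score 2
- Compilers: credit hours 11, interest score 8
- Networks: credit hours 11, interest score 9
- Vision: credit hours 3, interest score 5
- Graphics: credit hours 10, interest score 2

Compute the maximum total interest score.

HCI + Networks + Vision: credit hours 3 + 11 + 3 = 17 ≤ 18, interest score 2 + 9 + 5 = 16.
HCI + Compilers + Vision: credit hours 3 + 11 + 3 = 17 ≤ 18, interest score 2 + 8 + 5 = 15.
Best is HCI, Networks, and Vision with total interest score 16.

16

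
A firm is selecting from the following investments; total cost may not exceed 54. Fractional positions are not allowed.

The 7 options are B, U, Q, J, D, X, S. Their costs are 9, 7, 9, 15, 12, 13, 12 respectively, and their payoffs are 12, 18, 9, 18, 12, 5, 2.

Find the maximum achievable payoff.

Take B, U, Q, J, and D: cost 9 + 7 + 9 + 15 + 12 = 52 ≤ 54, payoff 12 + 18 + 9 + 18 + 12 = 69.
No other feasible combination does better.

69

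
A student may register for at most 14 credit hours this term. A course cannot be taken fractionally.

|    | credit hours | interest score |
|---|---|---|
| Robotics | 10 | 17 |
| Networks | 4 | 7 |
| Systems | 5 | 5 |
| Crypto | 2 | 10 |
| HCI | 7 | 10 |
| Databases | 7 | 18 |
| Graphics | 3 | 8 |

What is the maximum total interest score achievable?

36

This is an integer program with binary decision variables.
Networks + Crypto + Databases: credit hours 4 + 2 + 7 = 13 ≤ 14, interest score 7 + 10 + 18 = 35.
Crypto + Databases + Graphics: credit hours 2 + 7 + 3 = 12 ≤ 14, interest score 10 + 18 + 8 = 36.
Best is Crypto, Databases, and Graphics with total interest score 36.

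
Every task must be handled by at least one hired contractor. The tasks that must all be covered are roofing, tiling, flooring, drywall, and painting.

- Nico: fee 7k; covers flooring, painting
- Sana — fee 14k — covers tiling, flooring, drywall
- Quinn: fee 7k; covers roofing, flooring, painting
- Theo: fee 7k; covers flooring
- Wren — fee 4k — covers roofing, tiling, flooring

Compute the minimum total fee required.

Choose Sana and Quinn: together they cover roofing, tiling, flooring, drywall, painting — every task.
Total fee: 14 + 7 = 21.

21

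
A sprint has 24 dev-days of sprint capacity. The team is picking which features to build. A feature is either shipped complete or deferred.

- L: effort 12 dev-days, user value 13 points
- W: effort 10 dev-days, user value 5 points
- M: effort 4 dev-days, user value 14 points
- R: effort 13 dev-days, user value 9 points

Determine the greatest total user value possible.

Treat it as a binary knapsack problem.
M + R: effort 4 + 13 = 17 ≤ 24, user value 14 + 9 = 23.
W + M: effort 10 + 4 = 14 ≤ 24, user value 5 + 14 = 19.
L + M: effort 12 + 4 = 16 ≤ 24, user value 13 + 14 = 27.
Best is L and M with total user value 27.

27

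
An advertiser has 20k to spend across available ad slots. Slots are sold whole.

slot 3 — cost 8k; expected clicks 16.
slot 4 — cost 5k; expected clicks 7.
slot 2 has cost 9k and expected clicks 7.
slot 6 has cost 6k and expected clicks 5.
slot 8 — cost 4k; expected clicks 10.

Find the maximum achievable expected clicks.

Allowing fractional choices, the relaxed optimum would be about 35.5, but ad slots are indivisible.
slot 3 + slot 4 + slot 8: cost 8 + 5 + 4 = 17 ≤ 20, expected clicks 16 + 7 + 10 = 33.
slot 3 + slot 4 + slot 6: cost 8 + 5 + 6 = 19 ≤ 20, expected clicks 16 + 7 + 5 = 28.
slot 3 + slot 6 + slot 8: cost 8 + 6 + 4 = 18 ≤ 20, expected clicks 16 + 5 + 10 = 31.
Best is slot 3, slot 4, and slot 8 with total expected clicks 33.

33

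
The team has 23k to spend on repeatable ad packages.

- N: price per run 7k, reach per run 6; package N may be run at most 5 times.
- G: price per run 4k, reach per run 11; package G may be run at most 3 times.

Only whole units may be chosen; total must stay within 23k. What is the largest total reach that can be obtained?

G has the best ratio (11/4); taking only G gives at most 3×11 = 33 (stopped by the supply cap of 3).
Mixing does better — 1×N and 3×G: price 19 ≤ 23, reach 1·6 + 3·11 = 39.

39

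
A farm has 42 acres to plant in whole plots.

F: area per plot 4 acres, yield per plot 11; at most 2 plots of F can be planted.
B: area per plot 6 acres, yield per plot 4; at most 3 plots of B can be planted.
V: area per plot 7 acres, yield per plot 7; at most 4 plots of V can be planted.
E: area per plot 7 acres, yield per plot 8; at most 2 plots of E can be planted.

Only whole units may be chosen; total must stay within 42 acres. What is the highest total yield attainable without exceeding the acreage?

56

This is a bounded integer knapsack.
2×F, 1×B, 2×V, and 2×E: area 42 ≤ 42, yield 2·11 + 1·4 + 2·7 + 2·8 = 56.
2×F, 1×B, 3×V, and 1×E: area 42 ≤ 42, yield 2·11 + 1·4 + 3·7 + 1·8 = 55.
Best is 56.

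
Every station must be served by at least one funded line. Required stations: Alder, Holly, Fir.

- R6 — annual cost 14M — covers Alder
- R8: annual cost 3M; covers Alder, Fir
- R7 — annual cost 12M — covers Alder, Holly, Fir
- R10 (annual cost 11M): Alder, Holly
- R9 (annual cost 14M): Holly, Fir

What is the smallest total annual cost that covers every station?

The greedy cost-per-new-station heuristic would pick R8 and R10 for 14, but a cheaper cover exists.
R7 alone covers Alder, Holly, Fir — every station.
Total annual cost: 12.
No cover costs less than 12.

12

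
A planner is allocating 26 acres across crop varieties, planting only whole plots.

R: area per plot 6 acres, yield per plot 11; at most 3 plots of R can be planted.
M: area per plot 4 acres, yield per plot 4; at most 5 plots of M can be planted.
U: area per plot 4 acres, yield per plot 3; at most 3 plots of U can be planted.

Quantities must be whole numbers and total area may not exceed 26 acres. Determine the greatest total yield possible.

R has the best ratio (11/6); taking only R gives at most 3×11 = 33 (stopped by the supply cap of 3).
Mixing does better — 3×R and 2×M: area 26 ≤ 26, yield 3·11 + 2·4 = 41.

41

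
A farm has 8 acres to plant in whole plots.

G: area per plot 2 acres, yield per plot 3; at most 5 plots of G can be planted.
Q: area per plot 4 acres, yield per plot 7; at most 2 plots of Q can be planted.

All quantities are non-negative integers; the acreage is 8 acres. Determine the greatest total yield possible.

2×G and 1×Q: area 8 ≤ 8, yield 2·3 + 1·7 = 13.
2×Q: area 8 ≤ 8, yield 2·7 = 14.
Best is 14.

14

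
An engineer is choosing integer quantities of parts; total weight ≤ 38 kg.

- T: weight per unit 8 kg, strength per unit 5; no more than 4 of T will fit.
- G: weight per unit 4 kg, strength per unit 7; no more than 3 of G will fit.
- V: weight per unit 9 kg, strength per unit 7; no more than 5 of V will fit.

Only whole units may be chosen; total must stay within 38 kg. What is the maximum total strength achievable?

This is a bounded integer knapsack.
Take 1×T, 3×G, and 2×V: weight 38 ≤ 38, strength 1·5 + 3·7 + 2·7 = 40.
G has the best ratio (7/4) and is taken to its limit of 3; remaining capacity is filled optimally with the others.

40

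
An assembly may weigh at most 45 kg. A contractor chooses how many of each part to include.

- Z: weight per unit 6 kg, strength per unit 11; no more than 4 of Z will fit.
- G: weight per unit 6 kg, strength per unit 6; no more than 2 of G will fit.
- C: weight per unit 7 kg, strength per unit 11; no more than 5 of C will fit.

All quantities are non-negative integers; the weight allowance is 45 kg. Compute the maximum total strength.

77

This is a bounded integer knapsack.
Z has the best ratio (11/6); taking only Z gives at most 4×11 = 44 (stopped by the supply cap of 4).
Mixing does better — 4×Z and 3×C: weight 45 ≤ 45, strength 4·11 + 3·11 = 77.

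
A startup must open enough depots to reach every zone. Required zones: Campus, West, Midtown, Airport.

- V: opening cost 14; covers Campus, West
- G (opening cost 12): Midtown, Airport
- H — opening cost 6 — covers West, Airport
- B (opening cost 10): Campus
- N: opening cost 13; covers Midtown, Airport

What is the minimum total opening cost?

The greedy cost-per-new-zone heuristic would pick H, B, and G for 28, but a cheaper cover exists.
Choose V and G: together they cover Campus, West, Midtown, Airport — every zone.
Total opening cost: 14 + 12 = 26.
No cover costs less than 26.

26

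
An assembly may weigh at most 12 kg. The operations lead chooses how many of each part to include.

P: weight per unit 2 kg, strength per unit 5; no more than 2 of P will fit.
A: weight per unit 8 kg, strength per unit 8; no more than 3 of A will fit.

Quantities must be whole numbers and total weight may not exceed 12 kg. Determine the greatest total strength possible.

18

2×P and 1×A: weight 12 ≤ 12, strength 2·5 + 1·8 = 18.
1×P and 1×A: weight 10 ≤ 12, strength 1·5 + 1·8 = 13.
Best is 18.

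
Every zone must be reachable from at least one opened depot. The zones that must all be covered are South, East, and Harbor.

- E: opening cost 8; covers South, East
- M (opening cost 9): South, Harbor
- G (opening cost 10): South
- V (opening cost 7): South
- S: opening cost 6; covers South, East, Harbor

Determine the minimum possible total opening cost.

6

S alone covers South, East, Harbor — every zone.
Total opening cost: 6.
No cover costs less than 6.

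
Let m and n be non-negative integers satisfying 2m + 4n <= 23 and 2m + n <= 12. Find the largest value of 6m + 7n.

46

The continuous relaxation peaks at (4.17, 3.67) with value 50.67; rounding to a feasible lattice point costs some objective.
(m,n)=(3,4): 2·3+4·4=22≤23, 2·3+1·4=10≤12, objective 46.
(m,n)=(4,3): 2·4+4·3=20≤23, 2·4+1·3=11≤12, objective 45.
(m,n)=(5,2): 2·5+4·2=18≤23, 2·5+1·2=12≤12, objective 44.
(m,n)=(2,4): 2·2+4·4=20≤23, 2·2+1·4=8≤12, objective 40.
Maximum is 46 at (m,n)=(3,4).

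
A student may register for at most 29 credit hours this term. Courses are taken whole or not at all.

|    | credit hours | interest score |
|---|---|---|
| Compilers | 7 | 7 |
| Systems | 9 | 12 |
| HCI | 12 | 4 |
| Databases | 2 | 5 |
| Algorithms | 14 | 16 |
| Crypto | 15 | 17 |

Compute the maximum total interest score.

34

Allowing fractional choices, the relaxed optimum would be about 37.5, but courses are indivisible.
Algorithms + Crypto: credit hours 14 + 15 = 29 ≤ 29, interest score 16 + 17 = 33.
Systems + Databases + Crypto: credit hours 9 + 2 + 15 = 26 ≤ 29, interest score 12 + 5 + 17 = 34.
Systems + Databases + Algorithms: credit hours 9 + 2 + 14 = 25 ≤ 29, interest score 12 + 5 + 16 = 33.
Best is Systems, Databases, and Crypto with total interest score 34.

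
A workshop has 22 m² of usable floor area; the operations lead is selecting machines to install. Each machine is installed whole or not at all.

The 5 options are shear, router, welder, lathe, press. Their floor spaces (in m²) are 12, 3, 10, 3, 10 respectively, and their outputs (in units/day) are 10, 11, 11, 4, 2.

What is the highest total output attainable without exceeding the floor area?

26

Allowing fractional choices, the relaxed optimum would be about 31.0, but machines are indivisible.
router + welder: floor space 3 + 10 = 13 ≤ 22, output 11 + 11 = 22.
router + welder + lathe: floor space 3 + 10 + 3 = 16 ≤ 22, output 11 + 11 + 4 = 26.
shear + router + lathe: floor space 12 + 3 + 3 = 18 ≤ 22, output 10 + 11 + 4 = 25.
Best is router, welder, and lathe with total output 26.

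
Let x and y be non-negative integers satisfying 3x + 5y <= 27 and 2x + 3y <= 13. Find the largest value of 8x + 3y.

Relaxing integrality, the LP optimum is 52.00 at (x,y) = (6.5, 0), which is not an integer point.
(x,y)=(6,0) is feasible, giving 48.
(x,y)=(5,1) is feasible, giving 43.
(x,y)=(5,0) is feasible, giving 40.
No feasible integer point exceeds 48.

48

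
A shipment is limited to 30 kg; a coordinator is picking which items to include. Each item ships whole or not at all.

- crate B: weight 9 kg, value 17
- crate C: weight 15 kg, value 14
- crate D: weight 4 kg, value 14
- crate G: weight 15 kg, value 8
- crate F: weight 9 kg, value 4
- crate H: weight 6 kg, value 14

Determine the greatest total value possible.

49

Allowing fractional choices, the relaxed optimum would be about 55.3, but items are indivisible.
crate B + crate D + crate H: weight 9 + 4 + 6 = 19 ≤ 30, value 17 + 14 + 14 = 45.
crate B + crate D + crate F + crate H: weight 9 + 4 + 9 + 6 = 28 ≤ 30, value 17 + 14 + 4 + 14 = 49.
Best is crate B, crate D, crate F, and crate H with total value 49.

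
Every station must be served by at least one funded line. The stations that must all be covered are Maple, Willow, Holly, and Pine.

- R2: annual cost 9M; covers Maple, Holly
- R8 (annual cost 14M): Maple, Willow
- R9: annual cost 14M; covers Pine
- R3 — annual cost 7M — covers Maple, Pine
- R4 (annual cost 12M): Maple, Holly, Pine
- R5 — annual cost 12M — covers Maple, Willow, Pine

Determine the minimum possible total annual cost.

The greedy cost-per-new-station heuristic would pick R3, R2, and R5 for 28, but a cheaper cover exists.
Choose R2 and R5: together they cover Maple, Willow, Holly, Pine — every station.
Total annual cost: 9 + 12 = 21.
No cover costs less than 21.

21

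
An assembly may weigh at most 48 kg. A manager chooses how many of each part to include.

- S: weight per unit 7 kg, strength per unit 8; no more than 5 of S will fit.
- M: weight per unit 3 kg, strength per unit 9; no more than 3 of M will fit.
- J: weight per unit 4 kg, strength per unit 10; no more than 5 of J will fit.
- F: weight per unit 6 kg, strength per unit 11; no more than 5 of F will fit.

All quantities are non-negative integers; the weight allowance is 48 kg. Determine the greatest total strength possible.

110

M has the best ratio (9/3); taking only M gives at most 3×9 = 27 (stopped by the supply cap of 3).
Mixing does better — 3×M, 5×J, and 3×F: weight 47 ≤ 48, strength 3·9 + 5·10 + 3·11 = 110.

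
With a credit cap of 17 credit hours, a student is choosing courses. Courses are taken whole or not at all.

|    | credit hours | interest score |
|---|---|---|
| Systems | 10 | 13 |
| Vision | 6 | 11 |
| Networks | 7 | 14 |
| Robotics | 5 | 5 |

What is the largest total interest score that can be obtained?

27

Take Systems and Networks: credit hours 10 + 7 = 17 ≤ 17, interest score 13 + 14 = 27.
No other feasible combination does better.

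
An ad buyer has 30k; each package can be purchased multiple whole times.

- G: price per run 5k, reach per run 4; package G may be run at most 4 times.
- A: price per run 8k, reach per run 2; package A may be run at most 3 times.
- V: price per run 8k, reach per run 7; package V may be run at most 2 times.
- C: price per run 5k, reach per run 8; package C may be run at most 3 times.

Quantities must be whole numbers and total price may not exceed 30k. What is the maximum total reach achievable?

36

Take 3×G and 3×C: price 30 ≤ 30, reach 3·4 + 3·8 = 36.
C has the best ratio (8/5) and is taken to its limit of 3; remaining capacity is filled optimally with the others.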